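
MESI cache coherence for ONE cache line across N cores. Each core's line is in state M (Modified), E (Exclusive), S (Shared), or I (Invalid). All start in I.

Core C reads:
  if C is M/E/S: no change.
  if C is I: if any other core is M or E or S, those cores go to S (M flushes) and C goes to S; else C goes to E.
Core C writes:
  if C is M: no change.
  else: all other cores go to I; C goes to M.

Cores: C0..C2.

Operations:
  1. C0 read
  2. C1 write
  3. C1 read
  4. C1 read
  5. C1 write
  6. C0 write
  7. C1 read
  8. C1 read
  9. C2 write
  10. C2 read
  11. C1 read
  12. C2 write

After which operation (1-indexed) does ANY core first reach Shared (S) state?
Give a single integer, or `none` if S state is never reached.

Op 1: C0 read [C0 read from I: no other sharers -> C0=E (exclusive)] -> [E,I,I]
Op 2: C1 write [C1 write: invalidate ['C0=E'] -> C1=M] -> [I,M,I]
Op 3: C1 read [C1 read: already in M, no change] -> [I,M,I]
Op 4: C1 read [C1 read: already in M, no change] -> [I,M,I]
Op 5: C1 write [C1 write: already M (modified), no change] -> [I,M,I]
Op 6: C0 write [C0 write: invalidate ['C1=M'] -> C0=M] -> [M,I,I]
Op 7: C1 read [C1 read from I: others=['C0=M'] -> C1=S, others downsized to S] -> [S,S,I]
  -> First S state at op 7; remaining ops need not be traced.

Answer: 7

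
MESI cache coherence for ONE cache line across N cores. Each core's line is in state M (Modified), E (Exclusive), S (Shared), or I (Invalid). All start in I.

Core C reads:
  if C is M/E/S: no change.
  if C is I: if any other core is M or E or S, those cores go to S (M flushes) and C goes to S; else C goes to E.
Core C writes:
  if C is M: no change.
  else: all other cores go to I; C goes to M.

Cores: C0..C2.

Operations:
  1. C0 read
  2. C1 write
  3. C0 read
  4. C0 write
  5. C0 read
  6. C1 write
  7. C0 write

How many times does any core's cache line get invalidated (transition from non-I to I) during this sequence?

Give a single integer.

Answer: 4

Derivation:
Op 1: C0 read [C0 read from I: no other sharers -> C0=E (exclusive)] -> [E,I,I] (invalidations this op: 0; running total: 0)
Op 2: C1 write [C1 write: invalidate ['C0=E'] -> C1=M] -> [I,M,I] (invalidations this op: 1; running total: 1)
Op 3: C0 read [C0 read from I: others=['C1=M'] -> C0=S, others downsized to S] -> [S,S,I] (invalidations this op: 0; running total: 1)
Op 4: C0 write [C0 write: invalidate ['C1=S'] -> C0=M] -> [M,I,I] (invalidations this op: 1; running total: 2)
Op 5: C0 read [C0 read: already in M, no change] -> [M,I,I] (invalidations this op: 0; running total: 2)
Op 6: C1 write [C1 write: invalidate ['C0=M'] -> C1=M] -> [I,M,I] (invalidations this op: 1; running total: 3)
Op 7: C0 write [C0 write: invalidate ['C1=M'] -> C0=M] -> [M,I,I] (invalidations this op: 1; running total: 4)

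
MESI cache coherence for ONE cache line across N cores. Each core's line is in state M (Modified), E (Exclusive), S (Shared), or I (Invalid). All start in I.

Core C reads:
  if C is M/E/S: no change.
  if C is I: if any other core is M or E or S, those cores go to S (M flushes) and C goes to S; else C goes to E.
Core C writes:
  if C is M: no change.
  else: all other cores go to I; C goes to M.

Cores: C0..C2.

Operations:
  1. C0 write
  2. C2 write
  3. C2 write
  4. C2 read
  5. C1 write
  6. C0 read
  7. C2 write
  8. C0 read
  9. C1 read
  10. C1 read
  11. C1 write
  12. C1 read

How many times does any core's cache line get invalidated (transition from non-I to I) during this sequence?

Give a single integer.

Op 1: C0 write [C0 write: invalidate none -> C0=M] -> [M,I,I] (invalidations this op: 0; running total: 0)
Op 2: C2 write [C2 write: invalidate ['C0=M'] -> C2=M] -> [I,I,M] (invalidations this op: 1; running total: 1)
Op 3: C2 write [C2 write: already M (modified), no change] -> [I,I,M] (invalidations this op: 0; running total: 1)
Op 4: C2 read [C2 read: already in M, no change] -> [I,I,M] (invalidations this op: 0; running total: 1)
Op 5: C1 write [C1 write: invalidate ['C2=M'] -> C1=M] -> [I,M,I] (invalidations this op: 1; running total: 2)
Op 6: C0 read [C0 read from I: others=['C1=M'] -> C0=S, others downsized to S] -> [S,S,I] (invalidations this op: 0; running total: 2)
Op 7: C2 write [C2 write: invalidate ['C0=S', 'C1=S'] -> C2=M] -> [I,I,M] (invalidations this op: 2; running total: 4)
Op 8: C0 read [C0 read from I: others=['C2=M'] -> C0=S, others downsized to S] -> [S,I,S] (invalidations this op: 0; running total: 4)
Op 9: C1 read [C1 read from I: others=['C0=S', 'C2=S'] -> C1=S, others downsized to S] -> [S,S,S] (invalidations this op: 0; running total: 4)
Op 10: C1 read [C1 read: already in S, no change] -> [S,S,S] (invalidations this op: 0; running total: 4)
Op 11: C1 write [C1 write: invalidate ['C0=S', 'C2=S'] -> C1=M] -> [I,M,I] (invalidations this op: 2; running total: 6)
Op 12: C1 read [C1 read: already in M, no change] -> [I,M,I] (invalidations this op: 0; running total: 6)

Answer: 6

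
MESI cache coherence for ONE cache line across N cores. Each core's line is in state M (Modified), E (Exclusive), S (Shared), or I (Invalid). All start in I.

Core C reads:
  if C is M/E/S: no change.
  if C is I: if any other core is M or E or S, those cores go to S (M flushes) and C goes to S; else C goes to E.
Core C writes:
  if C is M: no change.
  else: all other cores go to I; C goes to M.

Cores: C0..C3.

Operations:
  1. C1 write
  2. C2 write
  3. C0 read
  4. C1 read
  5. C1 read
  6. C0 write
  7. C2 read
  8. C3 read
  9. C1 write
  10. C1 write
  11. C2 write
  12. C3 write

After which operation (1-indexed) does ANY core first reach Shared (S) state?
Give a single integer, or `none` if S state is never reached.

Answer: 3

Derivation:
Op 1: C1 write [C1 write: invalidate none -> C1=M] -> [I,M,I,I]
Op 2: C2 write [C2 write: invalidate ['C1=M'] -> C2=M] -> [I,I,M,I]
Op 3: C0 read [C0 read from I: others=['C2=M'] -> C0=S, others downsized to S] -> [S,I,S,I]
  -> First S state at op 3; remaining ops need not be traced.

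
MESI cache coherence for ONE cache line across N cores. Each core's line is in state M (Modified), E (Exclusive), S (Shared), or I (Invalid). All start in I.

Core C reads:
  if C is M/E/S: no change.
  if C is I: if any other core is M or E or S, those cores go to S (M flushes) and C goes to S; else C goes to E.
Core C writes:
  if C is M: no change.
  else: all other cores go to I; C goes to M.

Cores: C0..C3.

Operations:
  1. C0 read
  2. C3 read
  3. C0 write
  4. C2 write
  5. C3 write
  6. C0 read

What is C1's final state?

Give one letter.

Op 1: C0 read [C0 read from I: no other sharers -> C0=E (exclusive)] -> [E,I,I,I]
Op 2: C3 read [C3 read from I: others=['C0=E'] -> C3=S, others downsized to S] -> [S,I,I,S]
Op 3: C0 write [C0 write: invalidate ['C3=S'] -> C0=M] -> [M,I,I,I]
Op 4: C2 write [C2 write: invalidate ['C0=M'] -> C2=M] -> [I,I,M,I]
Op 5: C3 write [C3 write: invalidate ['C2=M'] -> C3=M] -> [I,I,I,M]
Op 6: C0 read [C0 read from I: others=['C3=M'] -> C0=S, others downsized to S] -> [S,I,I,S]

Answer: I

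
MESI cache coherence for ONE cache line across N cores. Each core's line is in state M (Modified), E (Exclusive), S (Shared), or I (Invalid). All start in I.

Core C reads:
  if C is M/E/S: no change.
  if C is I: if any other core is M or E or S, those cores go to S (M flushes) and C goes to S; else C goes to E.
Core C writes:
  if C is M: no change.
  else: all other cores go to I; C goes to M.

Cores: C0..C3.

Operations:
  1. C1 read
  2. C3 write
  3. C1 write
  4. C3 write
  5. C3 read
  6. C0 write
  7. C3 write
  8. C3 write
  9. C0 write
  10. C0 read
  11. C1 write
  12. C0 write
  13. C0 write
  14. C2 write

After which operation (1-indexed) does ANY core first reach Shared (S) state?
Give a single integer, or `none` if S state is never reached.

Answer: none

Derivation:
Op 1: C1 read [C1 read from I: no other sharers -> C1=E (exclusive)] -> [I,E,I,I]
Op 2: C3 write [C3 write: invalidate ['C1=E'] -> C3=M] -> [I,I,I,M]
Op 3: C1 write [C1 write: invalidate ['C3=M'] -> C1=M] -> [I,M,I,I]
Op 4: C3 write [C3 write: invalidate ['C1=M'] -> C3=M] -> [I,I,I,M]
Op 5: C3 read [C3 read: already in M, no change] -> [I,I,I,M]
Op 6: C0 write [C0 write: invalidate ['C3=M'] -> C0=M] -> [M,I,I,I]
Op 7: C3 write [C3 write: invalidate ['C0=M'] -> C3=M] -> [I,I,I,M]
Op 8: C3 write [C3 write: already M (modified), no change] -> [I,I,I,M]
Op 9: C0 write [C0 write: invalidate ['C3=M'] -> C0=M] -> [M,I,I,I]
Op 10: C0 read [C0 read: already in M, no change] -> [M,I,I,I]
Op 11: C1 write [C1 write: invalidate ['C0=M'] -> C1=M] -> [I,M,I,I]
Op 12: C0 write [C0 write: invalidate ['C1=M'] -> C0=M] -> [M,I,I,I]
Op 13: C0 write [C0 write: already M (modified), no change] -> [M,I,I,I]
Op 14: C2 write [C2 write: invalidate ['C0=M'] -> C2=M] -> [I,I,M,I]
S state never reached in this sequence.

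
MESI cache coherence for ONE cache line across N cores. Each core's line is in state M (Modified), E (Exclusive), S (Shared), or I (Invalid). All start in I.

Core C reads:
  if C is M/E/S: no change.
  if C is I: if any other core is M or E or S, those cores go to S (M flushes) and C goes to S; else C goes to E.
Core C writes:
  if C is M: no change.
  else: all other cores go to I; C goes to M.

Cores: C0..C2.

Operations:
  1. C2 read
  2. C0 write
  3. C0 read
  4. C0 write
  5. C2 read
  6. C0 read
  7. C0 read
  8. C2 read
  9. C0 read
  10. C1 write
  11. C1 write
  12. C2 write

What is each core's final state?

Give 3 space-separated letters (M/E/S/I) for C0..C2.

Answer: I I M

Derivation:
Op 1: C2 read [C2 read from I: no other sharers -> C2=E (exclusive)] -> [I,I,E]
Op 2: C0 write [C0 write: invalidate ['C2=E'] -> C0=M] -> [M,I,I]
Op 3: C0 read [C0 read: already in M, no change] -> [M,I,I]
Op 4: C0 write [C0 write: already M (modified), no change] -> [M,I,I]
Op 5: C2 read [C2 read from I: others=['C0=M'] -> C2=S, others downsized to S] -> [S,I,S]
Op 6: C0 read [C0 read: already in S, no change] -> [S,I,S]
Op 7: C0 read [C0 read: already in S, no change] -> [S,I,S]
Op 8: C2 read [C2 read: already in S, no change] -> [S,I,S]
Op 9: C0 read [C0 read: already in S, no change] -> [S,I,S]
Op 10: C1 write [C1 write: invalidate ['C0=S', 'C2=S'] -> C1=M] -> [I,M,I]
Op 11: C1 write [C1 write: already M (modified), no change] -> [I,M,I]
Op 12: C2 write [C2 write: invalidate ['C1=M'] -> C2=M] -> [I,I,M]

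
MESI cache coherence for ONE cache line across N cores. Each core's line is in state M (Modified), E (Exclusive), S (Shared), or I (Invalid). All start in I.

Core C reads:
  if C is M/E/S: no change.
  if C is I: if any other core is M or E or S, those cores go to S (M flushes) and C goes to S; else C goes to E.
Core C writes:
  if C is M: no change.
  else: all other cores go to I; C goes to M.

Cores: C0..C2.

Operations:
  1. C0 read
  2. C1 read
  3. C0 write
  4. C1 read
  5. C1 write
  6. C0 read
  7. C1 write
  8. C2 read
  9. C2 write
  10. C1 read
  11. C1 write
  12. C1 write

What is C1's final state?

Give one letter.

Answer: M

Derivation:
Op 1: C0 read [C0 read from I: no other sharers -> C0=E (exclusive)] -> [E,I,I]
Op 2: C1 read [C1 read from I: others=['C0=E'] -> C1=S, others downsized to S] -> [S,S,I]
Op 3: C0 write [C0 write: invalidate ['C1=S'] -> C0=M] -> [M,I,I]
Op 4: C1 read [C1 read from I: others=['C0=M'] -> C1=S, others downsized to S] -> [S,S,I]
Op 5: C1 write [C1 write: invalidate ['C0=S'] -> C1=M] -> [I,M,I]
Op 6: C0 read [C0 read from I: others=['C1=M'] -> C0=S, others downsized to S] -> [S,S,I]
Op 7: C1 write [C1 write: invalidate ['C0=S'] -> C1=M] -> [I,M,I]
Op 8: C2 read [C2 read from I: others=['C1=M'] -> C2=S, others downsized to S] -> [I,S,S]
Op 9: C2 write [C2 write: invalidate ['C1=S'] -> C2=M] -> [I,I,M]
Op 10: C1 read [C1 read from I: others=['C2=M'] -> C1=S, others downsized to S] -> [I,S,S]
Op 11: C1 write [C1 write: invalidate ['C2=S'] -> C1=M] -> [I,M,I]
Op 12: C1 write [C1 write: already M (modified), no change] -> [I,M,I]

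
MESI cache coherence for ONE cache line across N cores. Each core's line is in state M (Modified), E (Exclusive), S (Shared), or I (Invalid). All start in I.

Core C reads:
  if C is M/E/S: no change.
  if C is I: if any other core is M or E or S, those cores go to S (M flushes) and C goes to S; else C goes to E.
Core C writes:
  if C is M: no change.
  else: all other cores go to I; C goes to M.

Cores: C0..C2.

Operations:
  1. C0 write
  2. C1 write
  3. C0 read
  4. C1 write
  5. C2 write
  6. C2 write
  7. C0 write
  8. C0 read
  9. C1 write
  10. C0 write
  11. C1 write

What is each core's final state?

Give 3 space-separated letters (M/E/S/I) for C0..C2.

Op 1: C0 write [C0 write: invalidate none -> C0=M] -> [M,I,I]
Op 2: C1 write [C1 write: invalidate ['C0=M'] -> C1=M] -> [I,M,I]
Op 3: C0 read [C0 read from I: others=['C1=M'] -> C0=S, others downsized to S] -> [S,S,I]
Op 4: C1 write [C1 write: invalidate ['C0=S'] -> C1=M] -> [I,M,I]
Op 5: C2 write [C2 write: invalidate ['C1=M'] -> C2=M] -> [I,I,M]
Op 6: C2 write [C2 write: already M (modified), no change] -> [I,I,M]
Op 7: C0 write [C0 write: invalidate ['C2=M'] -> C0=M] -> [M,I,I]
Op 8: C0 read [C0 read: already in M, no change] -> [M,I,I]
Op 9: C1 write [C1 write: invalidate ['C0=M'] -> C1=M] -> [I,M,I]
Op 10: C0 write [C0 write: invalidate ['C1=M'] -> C0=M] -> [M,I,I]
Op 11: C1 write [C1 write: invalidate ['C0=M'] -> C1=M] -> [I,M,I]

Answer: I M I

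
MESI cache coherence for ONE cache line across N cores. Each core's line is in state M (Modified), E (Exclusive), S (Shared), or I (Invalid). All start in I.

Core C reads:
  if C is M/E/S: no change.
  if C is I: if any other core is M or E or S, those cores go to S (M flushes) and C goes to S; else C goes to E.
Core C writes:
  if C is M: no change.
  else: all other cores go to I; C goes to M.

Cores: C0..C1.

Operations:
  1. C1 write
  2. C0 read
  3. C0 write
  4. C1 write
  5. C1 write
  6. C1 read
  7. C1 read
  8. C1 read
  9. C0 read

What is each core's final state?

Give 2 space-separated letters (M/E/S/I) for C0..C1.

Answer: S S

Derivation:
Op 1: C1 write [C1 write: invalidate none -> C1=M] -> [I,M]
Op 2: C0 read [C0 read from I: others=['C1=M'] -> C0=S, others downsized to S] -> [S,S]
Op 3: C0 write [C0 write: invalidate ['C1=S'] -> C0=M] -> [M,I]
Op 4: C1 write [C1 write: invalidate ['C0=M'] -> C1=M] -> [I,M]
Op 5: C1 write [C1 write: already M (modified), no change] -> [I,M]
Op 6: C1 read [C1 read: already in M, no change] -> [I,M]
Op 7: C1 read [C1 read: already in M, no change] -> [I,M]
Op 8: C1 read [C1 read: already in M, no change] -> [I,M]
Op 9: C0 read [C0 read from I: others=['C1=M'] -> C0=S, others downsized to S] -> [S,S]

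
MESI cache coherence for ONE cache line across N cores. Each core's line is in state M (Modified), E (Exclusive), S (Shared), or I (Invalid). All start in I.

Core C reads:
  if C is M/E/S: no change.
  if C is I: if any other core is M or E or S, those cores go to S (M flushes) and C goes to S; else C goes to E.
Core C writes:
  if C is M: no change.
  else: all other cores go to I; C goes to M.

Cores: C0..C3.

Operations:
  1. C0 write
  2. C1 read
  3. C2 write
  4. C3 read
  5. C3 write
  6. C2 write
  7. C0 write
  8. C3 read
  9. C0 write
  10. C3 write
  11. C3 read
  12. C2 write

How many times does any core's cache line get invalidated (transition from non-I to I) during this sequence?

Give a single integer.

Answer: 8

Derivation:
Op 1: C0 write [C0 write: invalidate none -> C0=M] -> [M,I,I,I] (invalidations this op: 0; running total: 0)
Op 2: C1 read [C1 read from I: others=['C0=M'] -> C1=S, others downsized to S] -> [S,S,I,I] (invalidations this op: 0; running total: 0)
Op 3: C2 write [C2 write: invalidate ['C0=S', 'C1=S'] -> C2=M] -> [I,I,M,I] (invalidations this op: 2; running total: 2)
Op 4: C3 read [C3 read from I: others=['C2=M'] -> C3=S, others downsized to S] -> [I,I,S,S] (invalidations this op: 0; running total: 2)
Op 5: C3 write [C3 write: invalidate ['C2=S'] -> C3=M] -> [I,I,I,M] (invalidations this op: 1; running total: 3)
Op 6: C2 write [C2 write: invalidate ['C3=M'] -> C2=M] -> [I,I,M,I] (invalidations this op: 1; running total: 4)
Op 7: C0 write [C0 write: invalidate ['C2=M'] -> C0=M] -> [M,I,I,I] (invalidations this op: 1; running total: 5)
Op 8: C3 read [C3 read from I: others=['C0=M'] -> C3=S, others downsized to S] -> [S,I,I,S] (invalidations this op: 0; running total: 5)
Op 9: C0 write [C0 write: invalidate ['C3=S'] -> C0=M] -> [M,I,I,I] (invalidations this op: 1; running total: 6)
Op 10: C3 write [C3 write: invalidate ['C0=M'] -> C3=M] -> [I,I,I,M] (invalidations this op: 1; running total: 7)
Op 11: C3 read [C3 read: already in M, no change] -> [I,I,I,M] (invalidations this op: 0; running total: 7)
Op 12: C2 write [C2 write: invalidate ['C3=M'] -> C2=M] -> [I,I,M,I] (invalidations this op: 1; running total: 8)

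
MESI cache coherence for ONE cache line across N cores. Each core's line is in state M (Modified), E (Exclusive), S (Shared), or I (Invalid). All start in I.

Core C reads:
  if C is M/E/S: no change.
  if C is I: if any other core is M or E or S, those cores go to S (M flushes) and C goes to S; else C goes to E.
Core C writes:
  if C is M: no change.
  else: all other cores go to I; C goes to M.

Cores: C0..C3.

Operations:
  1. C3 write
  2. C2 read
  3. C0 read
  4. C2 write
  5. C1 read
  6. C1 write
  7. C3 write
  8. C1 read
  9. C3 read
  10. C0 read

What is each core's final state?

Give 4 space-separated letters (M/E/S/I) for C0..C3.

Answer: S S I S

Derivation:
Op 1: C3 write [C3 write: invalidate none -> C3=M] -> [I,I,I,M]
Op 2: C2 read [C2 read from I: others=['C3=M'] -> C2=S, others downsized to S] -> [I,I,S,S]
Op 3: C0 read [C0 read from I: others=['C2=S', 'C3=S'] -> C0=S, others downsized to S] -> [S,I,S,S]
Op 4: C2 write [C2 write: invalidate ['C0=S', 'C3=S'] -> C2=M] -> [I,I,M,I]
Op 5: C1 read [C1 read from I: others=['C2=M'] -> C1=S, others downsized to S] -> [I,S,S,I]
Op 6: C1 write [C1 write: invalidate ['C2=S'] -> C1=M] -> [I,M,I,I]
Op 7: C3 write [C3 write: invalidate ['C1=M'] -> C3=M] -> [I,I,I,M]
Op 8: C1 read [C1 read from I: others=['C3=M'] -> C1=S, others downsized to S] -> [I,S,I,S]
Op 9: C3 read [C3 read: already in S, no change] -> [I,S,I,S]
Op 10: C0 read [C0 read from I: others=['C1=S', 'C3=S'] -> C0=S, others downsized to S] -> [S,S,I,S]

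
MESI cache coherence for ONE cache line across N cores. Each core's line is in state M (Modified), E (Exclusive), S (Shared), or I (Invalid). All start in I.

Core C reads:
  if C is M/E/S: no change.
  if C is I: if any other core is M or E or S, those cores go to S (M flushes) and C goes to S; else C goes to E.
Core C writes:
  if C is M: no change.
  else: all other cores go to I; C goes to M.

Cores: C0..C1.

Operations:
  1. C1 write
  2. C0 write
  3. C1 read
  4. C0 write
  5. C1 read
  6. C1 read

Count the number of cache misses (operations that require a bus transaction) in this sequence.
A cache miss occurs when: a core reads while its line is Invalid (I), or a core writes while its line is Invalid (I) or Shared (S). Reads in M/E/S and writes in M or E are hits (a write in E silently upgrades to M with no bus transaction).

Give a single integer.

Answer: 5

Derivation:
Op 1: C1 write [C1 write: invalidate none -> C1=M] -> [I,M] [MISS #1: write from I]
Op 2: C0 write [C0 write: invalidate ['C1=M'] -> C0=M] -> [M,I] [MISS #2: write from I]
Op 3: C1 read [C1 read from I: others=['C0=M'] -> C1=S, others downsized to S] -> [S,S] [MISS #3: read from I]
Op 4: C0 write [C0 write: invalidate ['C1=S'] -> C0=M] -> [M,I] [MISS #4: write from S]
Op 5: C1 read [C1 read from I: others=['C0=M'] -> C1=S, others downsized to S] -> [S,S] [MISS #5: read from I]
Op 6: C1 read [C1 read: already in S, no change] -> [S,S] [hit: read from S]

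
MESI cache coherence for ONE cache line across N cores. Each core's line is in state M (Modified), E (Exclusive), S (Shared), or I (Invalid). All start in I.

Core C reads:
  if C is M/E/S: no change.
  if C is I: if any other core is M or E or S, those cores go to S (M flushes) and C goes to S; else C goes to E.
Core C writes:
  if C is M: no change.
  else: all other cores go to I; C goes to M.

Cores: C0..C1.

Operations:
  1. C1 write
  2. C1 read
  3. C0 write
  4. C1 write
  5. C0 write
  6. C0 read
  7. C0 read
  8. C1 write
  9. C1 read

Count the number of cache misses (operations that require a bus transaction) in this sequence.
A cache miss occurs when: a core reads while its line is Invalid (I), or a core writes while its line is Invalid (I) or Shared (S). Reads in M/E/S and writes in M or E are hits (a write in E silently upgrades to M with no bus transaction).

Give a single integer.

Answer: 5

Derivation:
Op 1: C1 write [C1 write: invalidate none -> C1=M] -> [I,M] [MISS #1: write from I]
Op 2: C1 read [C1 read: already in M, no change] -> [I,M] [hit: read from M]
Op 3: C0 write [C0 write: invalidate ['C1=M'] -> C0=M] -> [M,I] [MISS #2: write from I]
Op 4: C1 write [C1 write: invalidate ['C0=M'] -> C1=M] -> [I,M] [MISS #3: write from I]
Op 5: C0 write [C0 write: invalidate ['C1=M'] -> C0=M] -> [M,I] [MISS #4: write from I]
Op 6: C0 read [C0 read: already in M, no change] -> [M,I] [hit: read from M]
Op 7: C0 read [C0 read: already in M, no change] -> [M,I] [hit: read from M]
Op 8: C1 write [C1 write: invalidate ['C0=M'] -> C1=M] -> [I,M] [MISS #5: write from I]
Op 9: C1 read [C1 read: already in M, no change] -> [I,M] [hit: read from M]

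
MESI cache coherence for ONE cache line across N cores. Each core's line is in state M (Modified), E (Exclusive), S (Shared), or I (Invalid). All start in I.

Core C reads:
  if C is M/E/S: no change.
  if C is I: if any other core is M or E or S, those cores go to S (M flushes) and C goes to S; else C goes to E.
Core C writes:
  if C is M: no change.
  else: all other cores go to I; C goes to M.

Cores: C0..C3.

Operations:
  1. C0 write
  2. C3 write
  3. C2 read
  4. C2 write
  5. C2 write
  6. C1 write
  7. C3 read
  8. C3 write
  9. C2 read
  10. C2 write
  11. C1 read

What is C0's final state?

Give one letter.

Answer: I

Derivation:
Op 1: C0 write [C0 write: invalidate none -> C0=M] -> [M,I,I,I]
Op 2: C3 write [C3 write: invalidate ['C0=M'] -> C3=M] -> [I,I,I,M]
Op 3: C2 read [C2 read from I: others=['C3=M'] -> C2=S, others downsized to S] -> [I,I,S,S]
Op 4: C2 write [C2 write: invalidate ['C3=S'] -> C2=M] -> [I,I,M,I]
Op 5: C2 write [C2 write: already M (modified), no change] -> [I,I,M,I]
Op 6: C1 write [C1 write: invalidate ['C2=M'] -> C1=M] -> [I,M,I,I]
Op 7: C3 read [C3 read from I: others=['C1=M'] -> C3=S, others downsized to S] -> [I,S,I,S]
Op 8: C3 write [C3 write: invalidate ['C1=S'] -> C3=M] -> [I,I,I,M]
Op 9: C2 read [C2 read from I: others=['C3=M'] -> C2=S, others downsized to S] -> [I,I,S,S]
Op 10: C2 write [C2 write: invalidate ['C3=S'] -> C2=M] -> [I,I,M,I]
Op 11: C1 read [C1 read from I: others=['C2=M'] -> C1=S, others downsized to S] -> [I,S,S,I]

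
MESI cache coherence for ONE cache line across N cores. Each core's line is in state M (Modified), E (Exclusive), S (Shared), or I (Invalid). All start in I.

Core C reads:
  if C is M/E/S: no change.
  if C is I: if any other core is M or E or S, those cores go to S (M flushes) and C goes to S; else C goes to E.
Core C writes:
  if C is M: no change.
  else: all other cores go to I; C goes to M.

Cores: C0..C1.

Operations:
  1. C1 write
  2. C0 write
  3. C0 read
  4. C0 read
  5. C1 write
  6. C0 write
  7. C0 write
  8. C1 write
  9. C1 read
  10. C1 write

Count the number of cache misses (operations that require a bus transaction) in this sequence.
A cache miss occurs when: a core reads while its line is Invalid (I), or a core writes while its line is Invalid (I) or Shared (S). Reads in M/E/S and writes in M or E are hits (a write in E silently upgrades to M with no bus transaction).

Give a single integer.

Answer: 5

Derivation:
Op 1: C1 write [C1 write: invalidate none -> C1=M] -> [I,M] [MISS #1: write from I]
Op 2: C0 write [C0 write: invalidate ['C1=M'] -> C0=M] -> [M,I] [MISS #2: write from I]
Op 3: C0 read [C0 read: already in M, no change] -> [M,I] [hit: read from M]
Op 4: C0 read [C0 read: already in M, no change] -> [M,I] [hit: read from M]
Op 5: C1 write [C1 write: invalidate ['C0=M'] -> C1=M] -> [I,M] [MISS #3: write from I]
Op 6: C0 write [C0 write: invalidate ['C1=M'] -> C0=M] -> [M,I] [MISS #4: write from I]
Op 7: C0 write [C0 write: already M (modified), no change] -> [M,I] [hit: write from M]
Op 8: C1 write [C1 write: invalidate ['C0=M'] -> C1=M] -> [I,M] [MISS #5: write from I]
Op 9: C1 read [C1 read: already in M, no change] -> [I,M] [hit: read from M]
Op 10: C1 write [C1 write: already M (modified), no change] -> [I,M] [hit: write from M]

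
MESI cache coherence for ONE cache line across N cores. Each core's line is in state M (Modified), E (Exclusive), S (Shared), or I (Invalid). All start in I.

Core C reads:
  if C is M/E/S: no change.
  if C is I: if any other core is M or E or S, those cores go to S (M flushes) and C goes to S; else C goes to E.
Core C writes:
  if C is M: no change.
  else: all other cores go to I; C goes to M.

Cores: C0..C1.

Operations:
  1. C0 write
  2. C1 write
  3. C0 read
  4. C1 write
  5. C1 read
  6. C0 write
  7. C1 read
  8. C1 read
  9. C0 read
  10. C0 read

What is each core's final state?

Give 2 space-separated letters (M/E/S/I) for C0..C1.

Answer: S S

Derivation:
Op 1: C0 write [C0 write: invalidate none -> C0=M] -> [M,I]
Op 2: C1 write [C1 write: invalidate ['C0=M'] -> C1=M] -> [I,M]
Op 3: C0 read [C0 read from I: others=['C1=M'] -> C0=S, others downsized to S] -> [S,S]
Op 4: C1 write [C1 write: invalidate ['C0=S'] -> C1=M] -> [I,M]
Op 5: C1 read [C1 read: already in M, no change] -> [I,M]
Op 6: C0 write [C0 write: invalidate ['C1=M'] -> C0=M] -> [M,I]
Op 7: C1 read [C1 read from I: others=['C0=M'] -> C1=S, others downsized to S] -> [S,S]
Op 8: C1 read [C1 read: already in S, no change] -> [S,S]
Op 9: C0 read [C0 read: already in S, no change] -> [S,S]
Op 10: C0 read [C0 read: already in S, no change] -> [S,S]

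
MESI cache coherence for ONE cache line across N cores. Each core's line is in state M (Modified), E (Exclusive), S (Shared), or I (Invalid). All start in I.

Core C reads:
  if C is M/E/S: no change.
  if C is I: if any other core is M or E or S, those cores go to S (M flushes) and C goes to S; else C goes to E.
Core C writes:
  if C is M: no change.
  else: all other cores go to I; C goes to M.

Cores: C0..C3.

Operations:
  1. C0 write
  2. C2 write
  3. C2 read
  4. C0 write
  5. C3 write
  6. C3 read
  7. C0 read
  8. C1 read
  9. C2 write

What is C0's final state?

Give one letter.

Answer: I

Derivation:
Op 1: C0 write [C0 write: invalidate none -> C0=M] -> [M,I,I,I]
Op 2: C2 write [C2 write: invalidate ['C0=M'] -> C2=M] -> [I,I,M,I]
Op 3: C2 read [C2 read: already in M, no change] -> [I,I,M,I]
Op 4: C0 write [C0 write: invalidate ['C2=M'] -> C0=M] -> [M,I,I,I]
Op 5: C3 write [C3 write: invalidate ['C0=M'] -> C3=M] -> [I,I,I,M]
Op 6: C3 read [C3 read: already in M, no change] -> [I,I,I,M]
Op 7: C0 read [C0 read from I: others=['C3=M'] -> C0=S, others downsized to S] -> [S,I,I,S]
Op 8: C1 read [C1 read from I: others=['C0=S', 'C3=S'] -> C1=S, others downsized to S] -> [S,S,I,S]
Op 9: C2 write [C2 write: invalidate ['C0=S', 'C1=S', 'C3=S'] -> C2=M] -> [I,I,M,I]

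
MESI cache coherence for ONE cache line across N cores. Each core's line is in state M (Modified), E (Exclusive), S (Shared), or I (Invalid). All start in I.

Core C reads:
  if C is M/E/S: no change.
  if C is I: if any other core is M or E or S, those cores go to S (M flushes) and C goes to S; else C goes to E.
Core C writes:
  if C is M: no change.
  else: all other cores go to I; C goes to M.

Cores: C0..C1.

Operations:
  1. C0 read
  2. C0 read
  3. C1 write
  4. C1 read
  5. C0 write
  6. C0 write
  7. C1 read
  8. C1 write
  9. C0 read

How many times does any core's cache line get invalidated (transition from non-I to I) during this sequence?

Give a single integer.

Op 1: C0 read [C0 read from I: no other sharers -> C0=E (exclusive)] -> [E,I] (invalidations this op: 0; running total: 0)
Op 2: C0 read [C0 read: already in E, no change] -> [E,I] (invalidations this op: 0; running total: 0)
Op 3: C1 write [C1 write: invalidate ['C0=E'] -> C1=M] -> [I,M] (invalidations this op: 1; running total: 1)
Op 4: C1 read [C1 read: already in M, no change] -> [I,M] (invalidations this op: 0; running total: 1)
Op 5: C0 write [C0 write: invalidate ['C1=M'] -> C0=M] -> [M,I] (invalidations this op: 1; running total: 2)
Op 6: C0 write [C0 write: already M (modified), no change] -> [M,I] (invalidations this op: 0; running total: 2)
Op 7: C1 read [C1 read from I: others=['C0=M'] -> C1=S, others downsized to S] -> [S,S] (invalidations this op: 0; running total: 2)
Op 8: C1 write [C1 write: invalidate ['C0=S'] -> C1=M] -> [I,M] (invalidations this op: 1; running total: 3)
Op 9: C0 read [C0 read from I: others=['C1=M'] -> C0=S, others downsized to S] -> [S,S] (invalidations this op: 0; running total: 3)

Answer: 3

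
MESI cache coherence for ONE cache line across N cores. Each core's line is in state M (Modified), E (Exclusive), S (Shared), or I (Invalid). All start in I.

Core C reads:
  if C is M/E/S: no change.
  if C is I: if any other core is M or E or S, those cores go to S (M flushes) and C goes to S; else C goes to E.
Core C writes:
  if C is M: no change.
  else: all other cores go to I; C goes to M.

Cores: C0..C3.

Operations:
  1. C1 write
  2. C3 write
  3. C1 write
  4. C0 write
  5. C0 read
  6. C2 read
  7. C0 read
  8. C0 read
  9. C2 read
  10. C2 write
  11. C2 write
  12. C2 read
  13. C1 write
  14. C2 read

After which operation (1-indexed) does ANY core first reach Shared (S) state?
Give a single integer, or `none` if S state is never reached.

Op 1: C1 write [C1 write: invalidate none -> C1=M] -> [I,M,I,I]
Op 2: C3 write [C3 write: invalidate ['C1=M'] -> C3=M] -> [I,I,I,M]
Op 3: C1 write [C1 write: invalidate ['C3=M'] -> C1=M] -> [I,M,I,I]
Op 4: C0 write [C0 write: invalidate ['C1=M'] -> C0=M] -> [M,I,I,I]
Op 5: C0 read [C0 read: already in M, no change] -> [M,I,I,I]
Op 6: C2 read [C2 read from I: others=['C0=M'] -> C2=S, others downsized to S] -> [S,I,S,I]
  -> First S state at op 6; remaining ops need not be traced.

Answer: 6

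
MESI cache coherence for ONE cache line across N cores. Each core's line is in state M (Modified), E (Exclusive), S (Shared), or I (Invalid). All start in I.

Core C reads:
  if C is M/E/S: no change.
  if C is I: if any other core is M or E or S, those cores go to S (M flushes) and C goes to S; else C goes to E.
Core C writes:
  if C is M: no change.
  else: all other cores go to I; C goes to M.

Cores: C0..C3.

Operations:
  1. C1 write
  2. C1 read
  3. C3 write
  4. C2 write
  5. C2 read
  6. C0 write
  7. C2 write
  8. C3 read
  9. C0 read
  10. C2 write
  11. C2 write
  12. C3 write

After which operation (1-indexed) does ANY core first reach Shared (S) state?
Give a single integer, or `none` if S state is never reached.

Answer: 8

Derivation:
Op 1: C1 write [C1 write: invalidate none -> C1=M] -> [I,M,I,I]
Op 2: C1 read [C1 read: already in M, no change] -> [I,M,I,I]
Op 3: C3 write [C3 write: invalidate ['C1=M'] -> C3=M] -> [I,I,I,M]
Op 4: C2 write [C2 write: invalidate ['C3=M'] -> C2=M] -> [I,I,M,I]
Op 5: C2 read [C2 read: already in M, no change] -> [I,I,M,I]
Op 6: C0 write [C0 write: invalidate ['C2=M'] -> C0=M] -> [M,I,I,I]
Op 7: C2 write [C2 write: invalidate ['C0=M'] -> C2=M] -> [I,I,M,I]
Op 8: C3 read [C3 read from I: others=['C2=M'] -> C3=S, others downsized to S] -> [I,I,S,S]
  -> First S state at op 8; remaining ops need not be traced.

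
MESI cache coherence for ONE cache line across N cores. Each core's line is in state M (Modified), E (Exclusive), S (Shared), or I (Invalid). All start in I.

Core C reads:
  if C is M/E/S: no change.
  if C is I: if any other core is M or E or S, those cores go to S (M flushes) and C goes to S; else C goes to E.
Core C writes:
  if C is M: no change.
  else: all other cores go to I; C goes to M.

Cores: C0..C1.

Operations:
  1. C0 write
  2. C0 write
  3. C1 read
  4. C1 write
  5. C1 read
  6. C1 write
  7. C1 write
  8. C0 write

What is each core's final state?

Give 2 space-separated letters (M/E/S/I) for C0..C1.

Answer: M I

Derivation:
Op 1: C0 write [C0 write: invalidate none -> C0=M] -> [M,I]
Op 2: C0 write [C0 write: already M (modified), no change] -> [M,I]
Op 3: C1 read [C1 read from I: others=['C0=M'] -> C1=S, others downsized to S] -> [S,S]
Op 4: C1 write [C1 write: invalidate ['C0=S'] -> C1=M] -> [I,M]
Op 5: C1 read [C1 read: already in M, no change] -> [I,M]
Op 6: C1 write [C1 write: already M (modified), no change] -> [I,M]
Op 7: C1 write [C1 write: already M (modified), no change] -> [I,M]
Op 8: C0 write [C0 write: invalidate ['C1=M'] -> C0=M] -> [M,I]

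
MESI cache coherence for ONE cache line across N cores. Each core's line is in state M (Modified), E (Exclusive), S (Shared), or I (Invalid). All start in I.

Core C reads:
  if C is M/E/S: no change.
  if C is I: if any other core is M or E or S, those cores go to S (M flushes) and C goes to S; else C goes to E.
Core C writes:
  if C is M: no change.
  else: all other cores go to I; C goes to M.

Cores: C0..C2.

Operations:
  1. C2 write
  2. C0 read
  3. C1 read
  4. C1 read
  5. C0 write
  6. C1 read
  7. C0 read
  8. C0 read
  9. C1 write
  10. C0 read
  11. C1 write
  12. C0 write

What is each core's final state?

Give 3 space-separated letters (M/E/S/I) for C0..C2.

Op 1: C2 write [C2 write: invalidate none -> C2=M] -> [I,I,M]
Op 2: C0 read [C0 read from I: others=['C2=M'] -> C0=S, others downsized to S] -> [S,I,S]
Op 3: C1 read [C1 read from I: others=['C0=S', 'C2=S'] -> C1=S, others downsized to S] -> [S,S,S]
Op 4: C1 read [C1 read: already in S, no change] -> [S,S,S]
Op 5: C0 write [C0 write: invalidate ['C1=S', 'C2=S'] -> C0=M] -> [M,I,I]
Op 6: C1 read [C1 read from I: others=['C0=M'] -> C1=S, others downsized to S] -> [S,S,I]
Op 7: C0 read [C0 read: already in S, no change] -> [S,S,I]
Op 8: C0 read [C0 read: already in S, no change] -> [S,S,I]
Op 9: C1 write [C1 write: invalidate ['C0=S'] -> C1=M] -> [I,M,I]
Op 10: C0 read [C0 read from I: others=['C1=M'] -> C0=S, others downsized to S] -> [S,S,I]
Op 11: C1 write [C1 write: invalidate ['C0=S'] -> C1=M] -> [I,M,I]
Op 12: C0 write [C0 write: invalidate ['C1=M'] -> C0=M] -> [M,I,I]

Answer: M I I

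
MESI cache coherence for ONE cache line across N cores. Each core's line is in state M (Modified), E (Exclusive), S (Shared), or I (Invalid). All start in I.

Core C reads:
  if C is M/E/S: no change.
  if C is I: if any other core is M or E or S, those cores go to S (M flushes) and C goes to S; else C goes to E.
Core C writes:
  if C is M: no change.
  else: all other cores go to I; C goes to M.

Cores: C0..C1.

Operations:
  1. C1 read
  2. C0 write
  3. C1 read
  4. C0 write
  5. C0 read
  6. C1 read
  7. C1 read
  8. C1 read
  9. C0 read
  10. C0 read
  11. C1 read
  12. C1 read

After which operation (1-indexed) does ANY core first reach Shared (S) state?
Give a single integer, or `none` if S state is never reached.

Op 1: C1 read [C1 read from I: no other sharers -> C1=E (exclusive)] -> [I,E]
Op 2: C0 write [C0 write: invalidate ['C1=E'] -> C0=M] -> [M,I]
Op 3: C1 read [C1 read from I: others=['C0=M'] -> C1=S, others downsized to S] -> [S,S]
  -> First S state at op 3; remaining ops need not be traced.

Answer: 3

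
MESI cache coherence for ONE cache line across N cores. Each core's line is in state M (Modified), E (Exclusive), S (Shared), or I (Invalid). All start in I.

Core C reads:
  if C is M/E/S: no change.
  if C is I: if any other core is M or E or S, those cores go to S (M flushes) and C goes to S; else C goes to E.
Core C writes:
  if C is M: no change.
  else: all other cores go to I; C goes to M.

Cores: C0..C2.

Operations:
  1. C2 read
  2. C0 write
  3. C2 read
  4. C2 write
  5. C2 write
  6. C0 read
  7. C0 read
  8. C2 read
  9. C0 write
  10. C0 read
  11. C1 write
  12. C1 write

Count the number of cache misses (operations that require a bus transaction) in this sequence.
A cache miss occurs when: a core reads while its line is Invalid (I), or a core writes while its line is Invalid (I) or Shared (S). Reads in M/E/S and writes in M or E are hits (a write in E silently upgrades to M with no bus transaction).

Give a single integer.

Answer: 7

Derivation:
Op 1: C2 read [C2 read from I: no other sharers -> C2=E (exclusive)] -> [I,I,E] [MISS #1: read from I]
Op 2: C0 write [C0 write: invalidate ['C2=E'] -> C0=M] -> [M,I,I] [MISS #2: write from I]
Op 3: C2 read [C2 read from I: others=['C0=M'] -> C2=S, others downsized to S] -> [S,I,S] [MISS #3: read from I]
Op 4: C2 write [C2 write: invalidate ['C0=S'] -> C2=M] -> [I,I,M] [MISS #4: write from S]
Op 5: C2 write [C2 write: already M (modified), no change] -> [I,I,M] [hit: write from M]
Op 6: C0 read [C0 read from I: others=['C2=M'] -> C0=S, others downsized to S] -> [S,I,S] [MISS #5: read from I]
Op 7: C0 read [C0 read: already in S, no change] -> [S,I,S] [hit: read from S]
Op 8: C2 read [C2 read: already in S, no change] -> [S,I,S] [hit: read from S]
Op 9: C0 write [C0 write: invalidate ['C2=S'] -> C0=M] -> [M,I,I] [MISS #6: write from S]
Op 10: C0 read [C0 read: already in M, no change] -> [M,I,I] [hit: read from M]
Op 11: C1 write [C1 write: invalidate ['C0=M'] -> C1=M] -> [I,M,I] [MISS #7: write from I]
Op 12: C1 write [C1 write: already M (modified), no change] -> [I,M,I] [hit: write from M]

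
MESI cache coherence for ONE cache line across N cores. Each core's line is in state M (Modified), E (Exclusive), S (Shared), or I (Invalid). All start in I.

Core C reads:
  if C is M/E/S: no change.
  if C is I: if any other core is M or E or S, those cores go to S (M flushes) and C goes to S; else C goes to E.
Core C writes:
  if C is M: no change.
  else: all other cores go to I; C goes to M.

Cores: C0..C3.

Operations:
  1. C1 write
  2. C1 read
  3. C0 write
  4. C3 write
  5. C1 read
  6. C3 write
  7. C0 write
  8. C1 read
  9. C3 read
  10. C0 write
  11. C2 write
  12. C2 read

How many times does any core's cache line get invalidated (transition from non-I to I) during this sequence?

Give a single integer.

Answer: 7

Derivation:
Op 1: C1 write [C1 write: invalidate none -> C1=M] -> [I,M,I,I] (invalidations this op: 0; running total: 0)
Op 2: C1 read [C1 read: already in M, no change] -> [I,M,I,I] (invalidations this op: 0; running total: 0)
Op 3: C0 write [C0 write: invalidate ['C1=M'] -> C0=M] -> [M,I,I,I] (invalidations this op: 1; running total: 1)
Op 4: C3 write [C3 write: invalidate ['C0=M'] -> C3=M] -> [I,I,I,M] (invalidations this op: 1; running total: 2)
Op 5: C1 read [C1 read from I: others=['C3=M'] -> C1=S, others downsized to S] -> [I,S,I,S] (invalidations this op: 0; running total: 2)
Op 6: C3 write [C3 write: invalidate ['C1=S'] -> C3=M] -> [I,I,I,M] (invalidations this op: 1; running total: 3)
Op 7: C0 write [C0 write: invalidate ['C3=M'] -> C0=M] -> [M,I,I,I] (invalidations this op: 1; running total: 4)
Op 8: C1 read [C1 read from I: others=['C0=M'] -> C1=S, others downsized to S] -> [S,S,I,I] (invalidations this op: 0; running total: 4)
Op 9: C3 read [C3 read from I: others=['C0=S', 'C1=S'] -> C3=S, others downsized to S] -> [S,S,I,S] (invalidations this op: 0; running total: 4)
Op 10: C0 write [C0 write: invalidate ['C1=S', 'C3=S'] -> C0=M] -> [M,I,I,I] (invalidations this op: 2; running total: 6)
Op 11: C2 write [C2 write: invalidate ['C0=M'] -> C2=M] -> [I,I,M,I] (invalidations this op: 1; running total: 7)
Op 12: C2 read [C2 read: already in M, no change] -> [I,I,M,I] (invalidations this op: 0; running total: 7)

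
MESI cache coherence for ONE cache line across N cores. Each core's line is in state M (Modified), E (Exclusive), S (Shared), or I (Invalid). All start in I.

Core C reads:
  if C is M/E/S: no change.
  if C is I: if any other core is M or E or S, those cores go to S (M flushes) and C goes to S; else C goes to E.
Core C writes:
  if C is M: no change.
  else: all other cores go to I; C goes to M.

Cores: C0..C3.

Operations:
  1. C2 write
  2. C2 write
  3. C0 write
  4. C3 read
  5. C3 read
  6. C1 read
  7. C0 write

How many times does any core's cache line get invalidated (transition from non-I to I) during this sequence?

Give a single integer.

Op 1: C2 write [C2 write: invalidate none -> C2=M] -> [I,I,M,I] (invalidations this op: 0; running total: 0)
Op 2: C2 write [C2 write: already M (modified), no change] -> [I,I,M,I] (invalidations this op: 0; running total: 0)
Op 3: C0 write [C0 write: invalidate ['C2=M'] -> C0=M] -> [M,I,I,I] (invalidations this op: 1; running total: 1)
Op 4: C3 read [C3 read from I: others=['C0=M'] -> C3=S, others downsized to S] -> [S,I,I,S] (invalidations this op: 0; running total: 1)
Op 5: C3 read [C3 read: already in S, no change] -> [S,I,I,S] (invalidations this op: 0; running total: 1)
Op 6: C1 read [C1 read from I: others=['C0=S', 'C3=S'] -> C1=S, others downsized to S] -> [S,S,I,S] (invalidations this op: 0; running total: 1)
Op 7: C0 write [C0 write: invalidate ['C1=S', 'C3=S'] -> C0=M] -> [M,I,I,I] (invalidations this op: 2; running total: 3)

Answer: 3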